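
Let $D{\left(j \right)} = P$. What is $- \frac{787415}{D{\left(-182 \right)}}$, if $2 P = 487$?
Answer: $- \frac{1574830}{487} \approx -3233.7$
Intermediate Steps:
$P = \frac{487}{2}$ ($P = \frac{1}{2} \cdot 487 = \frac{487}{2} \approx 243.5$)
$D{\left(j \right)} = \frac{487}{2}$
$- \frac{787415}{D{\left(-182 \right)}} = - \frac{787415}{\frac{487}{2}} = \left(-787415\right) \frac{2}{487} = - \frac{1574830}{487}$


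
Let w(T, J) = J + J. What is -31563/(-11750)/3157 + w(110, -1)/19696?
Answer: 19552691/26093507000 ≈ 0.00074933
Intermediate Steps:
w(T, J) = 2*J
-31563/(-11750)/3157 + w(110, -1)/19696 = -31563/(-11750)/3157 + (2*(-1))/19696 = -31563*(-1/11750)*(1/3157) - 2*1/19696 = (31563/11750)*(1/3157) - 1/9848 = 4509/5299250 - 1/9848 = 19552691/26093507000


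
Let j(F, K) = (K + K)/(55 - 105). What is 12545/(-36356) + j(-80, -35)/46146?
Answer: -1447126679/4194209940 ≈ -0.34503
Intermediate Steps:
j(F, K) = -K/25 (j(F, K) = (2*K)/(-50) = (2*K)*(-1/50) = -K/25)
12545/(-36356) + j(-80, -35)/46146 = 12545/(-36356) - 1/25*(-35)/46146 = 12545*(-1/36356) + (7/5)*(1/46146) = -12545/36356 + 7/230730 = -1447126679/4194209940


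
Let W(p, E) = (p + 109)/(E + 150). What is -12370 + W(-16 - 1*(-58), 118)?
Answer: -3315009/268 ≈ -12369.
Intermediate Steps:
W(p, E) = (109 + p)/(150 + E)
-12370 + W(-16 - 1*(-58), 118) = -12370 + (109 + (-16 - 1*(-58)))/(150 + 118) = -12370 + (109 + (-16 + 58))/268 = -12370 + (109 + 42)/268 = -12370 + (1/268)*151 = -12370 + 151/268 = -3315009/268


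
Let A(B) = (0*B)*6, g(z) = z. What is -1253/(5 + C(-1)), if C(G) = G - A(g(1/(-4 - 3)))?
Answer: -1253/4 ≈ -313.25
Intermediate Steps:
A(B) = 0 (A(B) = 0*6 = 0)
C(G) = G (C(G) = G - 1*0 = G + 0 = G)
-1253/(5 + C(-1)) = -1253/(5 - 1) = -1253/4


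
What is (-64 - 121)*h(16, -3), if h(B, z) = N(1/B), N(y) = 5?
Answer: -925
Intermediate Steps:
h(B, z) = 5
(-64 - 121)*h(16, -3) = (-64 - 121)*5 = -185*5 = -925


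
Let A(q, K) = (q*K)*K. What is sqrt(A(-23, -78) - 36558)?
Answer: 3*I*sqrt(19610) ≈ 420.11*I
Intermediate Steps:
A(q, K) = q*K**2 (A(q, K) = (K*q)*K = q*K**2)
sqrt(A(-23, -78) - 36558) = sqrt(-23*(-78)**2 - 36558) = sqrt(-23*6084 - 36558) = sqrt(-139932 - 36558) = sqrt(-176490) = 3*I*sqrt(19610)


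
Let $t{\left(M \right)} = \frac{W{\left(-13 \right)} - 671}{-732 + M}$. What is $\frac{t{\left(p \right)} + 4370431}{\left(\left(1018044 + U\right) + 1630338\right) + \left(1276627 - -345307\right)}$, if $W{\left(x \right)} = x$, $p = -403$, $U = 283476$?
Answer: $\frac{4960439869}{5168553920} \approx 0.95973$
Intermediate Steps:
$t{\left(M \right)} = - \frac{684}{-732 + M}$ ($t{\left(M \right)} = \frac{-13 - 671}{-732 + M} = - \frac{684}{-732 + M}$)
$\frac{t{\left(p \right)} + 4370431}{\left(\left(1018044 + U\right) + 1630338\right) + \left(1276627 - -345307\right)} = \frac{- \frac{684}{-732 - 403} + 4370431}{\left(\left(1018044 + 283476\right) + 1630338\right) + \left(1276627 - -345307\right)} = \frac{- \frac{684}{-1135} + 4370431}{\left(1301520 + 1630338\right) + \left(1276627 + 345307\right)} = \frac{\left(-684\right) \left(- \frac{1}{1135}\right) + 4370431}{2931858 + 1621934} = \frac{\frac{684}{1135} + 4370431}{4553792} = \frac{4960439869}{1135} \cdot \frac{1}{4553792} = \frac{4960439869}{5168553920}$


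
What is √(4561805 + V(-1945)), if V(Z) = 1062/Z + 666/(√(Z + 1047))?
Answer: √(3479113188798550535 - 565626548925*I*√898)/873305 ≈ 2135.8 - 0.0052028*I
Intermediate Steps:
V(Z) = 666/√(1047 + Z) + 1062/Z (V(Z) = 1062/Z + 666/(√(1047 + Z)) = 1062/Z + 666/√(1047 + Z) = 666/√(1047 + Z) + 1062/Z)
√(4561805 + V(-1945)) = √(4561805 + (666/√(1047 - 1945) + 1062/(-1945))) = √(4561805 + (666/√(-898) + 1062*(-1/1945))) = √(4561805 + (666*(-I*√898/898) - 1062/1945)) = √(4561805 + (-333*I*√898/449 - 1062/1945)) = √(4561805 + (-1062/1945 - 333*I*√898/449)) = √(8872709663/1945 - 333*I*√898/449)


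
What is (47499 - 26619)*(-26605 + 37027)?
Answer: 217611360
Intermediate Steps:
(47499 - 26619)*(-26605 + 37027) = 20880*10422 = 217611360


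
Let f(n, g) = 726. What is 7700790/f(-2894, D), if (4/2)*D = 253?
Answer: 1283465/121 ≈ 10607.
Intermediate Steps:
D = 253/2 (D = (½)*253 = 253/2 ≈ 126.50)
7700790/f(-2894, D) = 7700790/726 = 7700790*(1/726) = 1283465/121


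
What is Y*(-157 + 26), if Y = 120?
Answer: -15720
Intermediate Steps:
Y*(-157 + 26) = 120*(-157 + 26) = 120*(-131) = -15720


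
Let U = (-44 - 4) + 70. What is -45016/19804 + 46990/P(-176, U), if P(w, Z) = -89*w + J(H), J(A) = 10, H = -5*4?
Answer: 28126147/38800987 ≈ 0.72488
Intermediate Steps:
H = -20
U = 22 (U = -48 + 70 = 22)
P(w, Z) = 10 - 89*w (P(w, Z) = -89*w + 10 = 10 - 89*w)
-45016/19804 + 46990/P(-176, U) = -45016/19804 + 46990/(10 - 89*(-176)) = -45016*1/19804 + 46990/(10 + 15664) = -11254/4951 + 46990/15674 = -11254/4951 + 46990*(1/15674) = -11254/4951 + 23495/7837 = 28126147/38800987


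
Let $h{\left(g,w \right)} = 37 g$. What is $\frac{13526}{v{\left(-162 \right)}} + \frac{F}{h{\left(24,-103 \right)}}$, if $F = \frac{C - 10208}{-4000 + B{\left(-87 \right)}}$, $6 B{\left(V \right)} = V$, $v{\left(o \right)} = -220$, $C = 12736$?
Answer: $- \frac{6027383617}{98034090} \approx -61.483$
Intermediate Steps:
$B{\left(V \right)} = \frac{V}{6}$
$F = - \frac{5056}{8029}$ ($F = \frac{12736 - 10208}{-4000 + \frac{1}{6} \left(-87\right)} = \frac{2528}{-4000 - \frac{29}{2}} = \frac{2528}{- \frac{8029}{2}} = 2528 \left(- \frac{2}{8029}\right) = - \frac{5056}{8029} \approx -0.62972$)
$\frac{13526}{v{\left(-162 \right)}} + \frac{F}{h{\left(24,-103 \right)}} = \frac{13526}{-220} - \frac{5056}{8029 \cdot 37 \cdot 24} = 13526 \left(- \frac{1}{220}\right) - \frac{5056}{8029 \cdot 888} = - \frac{6763}{110} - \frac{632}{891219} = - \frac{6027383617}{98034090}$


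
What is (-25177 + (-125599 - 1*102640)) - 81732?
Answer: -335148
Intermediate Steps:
(-25177 + (-125599 - 1*102640)) - 81732 = (-25177 + (-125599 - 102640)) - 81732 = (-25177 - 228239) - 81732 = -253416 - 81732 = -335148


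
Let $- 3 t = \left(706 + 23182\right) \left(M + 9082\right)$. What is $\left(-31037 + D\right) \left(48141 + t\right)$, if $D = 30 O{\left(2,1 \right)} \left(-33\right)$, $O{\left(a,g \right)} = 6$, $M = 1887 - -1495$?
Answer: $\frac{11004192833993}{3} \approx 3.6681 \cdot 10^{12}$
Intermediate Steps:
$M = 3382$ ($M = 1887 + 1495 = 3382$)
$D = -5940$ ($D = 30 \cdot 6 \left(-33\right) = 180 \left(-33\right) = -5940$)
$t = - \frac{297740032}{3}$ ($t = - \frac{\left(706 + 23182\right) \left(3382 + 9082\right)}{3} = - \frac{23888 \cdot 12464}{3} = \left(- \frac{1}{3}\right) 297740032 = - \frac{297740032}{3} \approx -9.9247 \cdot 10^{7}$)
$\left(-31037 + D\right) \left(48141 + t\right) = \left(-31037 - 5940\right) \left(48141 - \frac{297740032}{3}\right) = \left(-36977\right) \left(- \frac{297595609}{3}\right) = \frac{11004192833993}{3}$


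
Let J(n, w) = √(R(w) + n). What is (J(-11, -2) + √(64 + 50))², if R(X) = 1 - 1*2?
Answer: 102 + 12*I*√38 ≈ 102.0 + 73.973*I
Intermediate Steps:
R(X) = -1 (R(X) = 1 - 2 = -1)
J(n, w) = √(-1 + n)
(J(-11, -2) + √(64 + 50))² = (√(-1 - 11) + √(64 + 50))² = (√(-12) + √114)² = (2*I*√3 + √114)² = (√114 + 2*I*√3)²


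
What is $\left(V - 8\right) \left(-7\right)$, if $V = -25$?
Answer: $231$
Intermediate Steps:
$\left(V - 8\right) \left(-7\right) = \left(-25 - 8\right) \left(-7\right) = \left(-33\right) \left(-7\right) = 231$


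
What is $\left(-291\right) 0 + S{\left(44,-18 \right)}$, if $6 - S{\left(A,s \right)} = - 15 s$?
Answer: $-264$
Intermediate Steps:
$S{\left(A,s \right)} = 6 + 15 s$ ($S{\left(A,s \right)} = 6 - - 15 s = 6 + 15 s$)
$\left(-291\right) 0 + S{\left(44,-18 \right)} = \left(-291\right) 0 + \left(6 + 15 \left(-18\right)\right) = 0 + \left(6 - 270\right) = 0 - 264 = -264$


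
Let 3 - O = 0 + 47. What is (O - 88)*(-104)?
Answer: 13728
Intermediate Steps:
O = -44 (O = 3 - (0 + 47) = 3 - 1*47 = 3 - 47 = -44)
(O - 88)*(-104) = (-44 - 88)*(-104) = -132*(-104) = 13728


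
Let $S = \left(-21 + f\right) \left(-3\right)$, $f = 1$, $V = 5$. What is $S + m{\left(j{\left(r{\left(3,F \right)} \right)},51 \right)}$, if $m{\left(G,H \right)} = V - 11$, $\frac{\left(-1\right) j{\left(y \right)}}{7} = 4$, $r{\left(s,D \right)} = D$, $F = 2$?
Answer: $54$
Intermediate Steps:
$j{\left(y \right)} = -28$ ($j{\left(y \right)} = \left(-7\right) 4 = -28$)
$m{\left(G,H \right)} = -6$ ($m{\left(G,H \right)} = 5 - 11 = -6$)
$S = 60$ ($S = \left(-21 + 1\right) \left(-3\right) = \left(-20\right) \left(-3\right) = 60$)
$S + m{\left(j{\left(r{\left(3,F \right)} \right)},51 \right)} = 60 - 6 = 54$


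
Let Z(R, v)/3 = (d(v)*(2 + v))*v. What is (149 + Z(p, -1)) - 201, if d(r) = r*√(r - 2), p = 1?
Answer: -52 + 3*I*√3 ≈ -52.0 + 5.1962*I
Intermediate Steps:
d(r) = r*√(-2 + r)
Z(R, v) = 3*v²*√(-2 + v)*(2 + v) (Z(R, v) = 3*(((v*√(-2 + v))*(2 + v))*v) = 3*((v*√(-2 + v)*(2 + v))*v) = 3*(v²*√(-2 + v)*(2 + v)) = 3*v²*√(-2 + v)*(2 + v))
(149 + Z(p, -1)) - 201 = (149 + 3*(-1)²*√(-2 - 1)*(2 - 1)) - 201 = (149 + 3*1*√(-3)*1) - 201 = (149 + 3*1*(I*√3)*1) - 201 = (149 + 3*I*√3) - 201 = -52 + 3*I*√3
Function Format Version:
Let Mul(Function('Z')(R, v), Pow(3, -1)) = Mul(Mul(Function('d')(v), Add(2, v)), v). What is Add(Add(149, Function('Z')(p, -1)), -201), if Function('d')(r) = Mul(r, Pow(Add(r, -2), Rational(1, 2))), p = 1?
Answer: Add(-52, Mul(3, I, Pow(3, Rational(1, 2)))) ≈ Add(-52.000, Mul(5.1962, I))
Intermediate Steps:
Function('d')(r) = Mul(r, Pow(Add(-2, r), Rational(1, 2)))
Function('Z')(R, v) = Mul(3, Pow(v, 2), Pow(Add(-2, v), Rational(1, 2)), Add(2, v)) (Function('Z')(R, v) = Mul(3, Mul(Mul(Mul(v, Pow(Add(-2, v), Rational(1, 2))), Add(2, v)), v)) = Mul(3, Mul(Mul(v, Pow(Add(-2, v), Rational(1, 2)), Add(2, v)), v)) = Mul(3, Mul(Pow(v, 2), Pow(Add(-2, v), Rational(1, 2)), Add(2, v))) = Mul(3, Pow(v, 2), Pow(Add(-2, v), Rational(1, 2)), Add(2, v)))
Add(Add(149, Function('Z')(p, -1)), -201) = Add(Add(149, Mul(3, Pow(-1, 2), Pow(Add(-2, -1), Rational(1, 2)), Add(2, -1))), -201) = Add(Add(149, Mul(3, 1, Pow(-3, Rational(1, 2)), 1)), -201) = Add(Add(149, Mul(3, 1, Mul(I, Pow(3, Rational(1, 2))), 1)), -201) = Add(Add(149, Mul(3, I, Pow(3, Rational(1, 2)))), -201) = Add(-52, Mul(3, I, Pow(3, Rational(1, 2))))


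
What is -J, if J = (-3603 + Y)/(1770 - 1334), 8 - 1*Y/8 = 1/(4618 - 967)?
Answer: 12920897/1591836 ≈ 8.1170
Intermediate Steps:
Y = 233656/3651 (Y = 64 - 8/(4618 - 967) = 64 - 8/3651 = 233656/3651 ≈ 63.998)
J = -12920897/1591836 (J = (-3603 + 233656/3651)/(1770 - 1334) = -12920897/3651/436 = -12920897/3651*1/436 = -12920897/1591836 ≈ -8.1170)
-J = -1*(-12920897/1591836) = 12920897/1591836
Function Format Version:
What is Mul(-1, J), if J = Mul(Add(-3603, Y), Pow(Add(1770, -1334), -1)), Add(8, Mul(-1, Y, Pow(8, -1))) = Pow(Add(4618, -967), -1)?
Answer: Rational(12920897, 1591836) ≈ 8.1170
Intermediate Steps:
Y = Rational(233656, 3651) (Y = Add(64, Mul(-8, Pow(Add(4618, -967), -1))) = Add(64, Mul(-8, Pow(3651, -1))) = Add(64, Mul(-8, Rational(1, 3651))) = Add(64, Rational(-8, 3651)) = Rational(233656, 3651) ≈ 63.998)
J = Rational(-12920897, 1591836) (J = Mul(Add(-3603, Rational(233656, 3651)), Pow(Add(1770, -1334), -1)) = Mul(Rational(-12920897, 3651), Pow(436, -1)) = Mul(Rational(-12920897, 3651), Rational(1, 436)) = Rational(-12920897, 1591836) ≈ -8.1170)
Mul(-1, J) = Mul(-1, Rational(-12920897, 1591836)) = Rational(12920897, 1591836)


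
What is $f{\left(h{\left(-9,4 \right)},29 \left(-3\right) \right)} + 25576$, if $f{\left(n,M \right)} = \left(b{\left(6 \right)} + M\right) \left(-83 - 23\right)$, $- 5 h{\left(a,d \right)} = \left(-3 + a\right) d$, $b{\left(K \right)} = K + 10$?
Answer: $33102$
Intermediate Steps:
$b{\left(K \right)} = 10 + K$
$h{\left(a,d \right)} = - \frac{d \left(-3 + a\right)}{5}$ ($h{\left(a,d \right)} = - \frac{\left(-3 + a\right) d}{5} = - \frac{d \left(-3 + a\right)}{5}$)
$f{\left(n,M \right)} = -1696 - 106 M$ ($f{\left(n,M \right)} = \left(\left(10 + 6\right) + M\right) \left(-83 - 23\right) = \left(16 + M\right) \left(-106\right) = -1696 - 106 M$)
$f{\left(h{\left(-9,4 \right)},29 \left(-3\right) \right)} + 25576 = \left(-1696 - 106 \cdot 29 \left(-3\right)\right) + 25576 = \left(-1696 - -9222\right) + 25576 = \left(-1696 + 9222\right) + 25576 = 7526 + 25576 = 33102$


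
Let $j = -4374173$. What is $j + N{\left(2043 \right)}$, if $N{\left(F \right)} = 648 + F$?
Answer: $-4371482$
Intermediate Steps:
$j + N{\left(2043 \right)} = -4374173 + \left(648 + 2043\right) = -4374173 + 2691 = -4371482$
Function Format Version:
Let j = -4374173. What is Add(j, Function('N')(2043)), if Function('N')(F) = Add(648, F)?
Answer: -4371482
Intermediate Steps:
Add(j, Function('N')(2043)) = Add(-4374173, Add(648, 2043)) = Add(-4374173, 2691) = -4371482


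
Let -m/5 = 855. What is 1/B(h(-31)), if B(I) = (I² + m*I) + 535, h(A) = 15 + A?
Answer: 1/69191 ≈ 1.4453e-5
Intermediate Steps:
m = -4275 (m = -5*855 = -4275)
B(I) = 535 + I² - 4275*I (B(I) = (I² - 4275*I) + 535 = 535 + I² - 4275*I)
1/B(h(-31)) = 1/(535 + (15 - 31)² - 4275*(15 - 31)) = 1/(535 + (-16)² - 4275*(-16)) = 1/(535 + 256 + 68400) = 1/69191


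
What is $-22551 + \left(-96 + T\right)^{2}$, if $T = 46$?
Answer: $-20051$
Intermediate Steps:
$-22551 + \left(-96 + T\right)^{2} = -22551 + \left(-96 + 46\right)^{2} = -22551 + \left(-50\right)^{2} = -22551 + 2500 = -20051$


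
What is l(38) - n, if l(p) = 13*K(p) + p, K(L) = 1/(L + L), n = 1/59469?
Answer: 172519493/4519644 ≈ 38.171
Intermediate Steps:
n = 1/59469 ≈ 1.6815e-5
K(L) = 1/(2*L)
l(p) = p + 13/(2*p) (l(p) = 13*(1/(2*p)) + p = 13/(2*p) + p = p + 13/(2*p))
l(38) - n = (38 + (13/2)/38) - 1*1/59469 = (38 + (13/2)*(1/38)) - 1/59469 = (38 + 13/76) - 1/59469 = 2901/76 - 1/59469 = 172519493/4519644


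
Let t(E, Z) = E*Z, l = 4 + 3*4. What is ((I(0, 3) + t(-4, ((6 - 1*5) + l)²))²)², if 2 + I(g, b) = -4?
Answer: 1823158859536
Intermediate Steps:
I(g, b) = -6 (I(g, b) = -2 - 4 = -6)
l = 16 (l = 4 + 12 = 16)
((I(0, 3) + t(-4, ((6 - 1*5) + l)²))²)² = ((-6 - 4*((6 - 1*5) + 16)²)²)² = ((-6 - 4*((6 - 5) + 16)²)²)² = ((-6 - 4*(1 + 16)²)²)² = ((-6 - 4*17²)²)² = ((-6 - 4*289)²)² = ((-6 - 1156)²)² = ((-1162)²)² = 1350244² = 1823158859536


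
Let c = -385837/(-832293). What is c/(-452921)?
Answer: -385837/376962977853 ≈ -1.0235e-6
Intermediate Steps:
c = 385837/832293 (c = -385837*(-1/832293) = 385837/832293 ≈ 0.46358)
c/(-452921) = (385837/832293)/(-452921) = (385837/832293)*(-1/452921) = -385837/376962977853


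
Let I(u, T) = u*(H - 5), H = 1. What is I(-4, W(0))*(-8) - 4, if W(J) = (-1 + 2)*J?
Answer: -132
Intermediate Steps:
W(J) = J (W(J) = 1*J = J)
I(u, T) = -4*u (I(u, T) = u*(1 - 5) = u*(-4) = -4*u)
I(-4, W(0))*(-8) - 4 = -4*(-4)*(-8) - 4 = 16*(-8) - 4 = -128 - 4 = -132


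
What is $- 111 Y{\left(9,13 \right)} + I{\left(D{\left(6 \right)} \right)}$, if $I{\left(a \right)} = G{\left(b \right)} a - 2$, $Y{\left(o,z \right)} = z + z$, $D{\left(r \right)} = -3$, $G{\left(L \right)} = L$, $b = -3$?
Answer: $-2879$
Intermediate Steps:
$Y{\left(o,z \right)} = 2 z$
$I{\left(a \right)} = -2 - 3 a$ ($I{\left(a \right)} = - 3 a - 2 = -2 - 3 a$)
$- 111 Y{\left(9,13 \right)} + I{\left(D{\left(6 \right)} \right)} = - 111 \cdot 2 \cdot 13 - -7 = \left(-111\right) 26 + \left(-2 + 9\right) = -2886 + 7 = -2879$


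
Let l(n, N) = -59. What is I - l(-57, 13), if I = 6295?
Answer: 6354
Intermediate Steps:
I - l(-57, 13) = 6295 - 1*(-59) = 6295 + 59 = 6354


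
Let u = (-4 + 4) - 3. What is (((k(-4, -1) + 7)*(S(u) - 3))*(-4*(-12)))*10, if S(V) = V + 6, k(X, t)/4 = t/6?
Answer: 0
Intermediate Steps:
k(X, t) = 2*t/3 (k(X, t) = 4*(t/6) = 2*t/3)
u = -3 (u = 0 - 3 = -3)
S(V) = 6 + V
(((k(-4, -1) + 7)*(S(u) - 3))*(-4*(-12)))*10 = ((((2/3)*(-1) + 7)*((6 - 3) - 3))*(-4*(-12)))*10 = (((-2/3 + 7)*(3 - 3))*48)*10 = (((19/3)*0)*48)*10 = (0*48)*10 = 0*10 = 0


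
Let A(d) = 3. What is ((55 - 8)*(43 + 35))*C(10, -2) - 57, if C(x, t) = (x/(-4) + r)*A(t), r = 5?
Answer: 27438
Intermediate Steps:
C(x, t) = 15 - 3*x/4 (C(x, t) = (x/(-4) + 5)*3 = (x*(-¼) + 5)*3 = (-x/4 + 5)*3 = (5 - x/4)*3 = 15 - 3*x/4)
((55 - 8)*(43 + 35))*C(10, -2) - 57 = ((55 - 8)*(43 + 35))*(15 - ¾*10) - 57 = (47*78)*(15 - 15/2) - 57 = 3666*(15/2) - 57 = 27495 - 57 = 27438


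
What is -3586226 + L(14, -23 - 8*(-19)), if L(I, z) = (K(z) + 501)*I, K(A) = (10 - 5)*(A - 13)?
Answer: -3571092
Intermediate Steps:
K(A) = -65 + 5*A (K(A) = 5*(-13 + A) = -65 + 5*A)
L(I, z) = I*(436 + 5*z) (L(I, z) = ((-65 + 5*z) + 501)*I = (436 + 5*z)*I = I*(436 + 5*z))
-3586226 + L(14, -23 - 8*(-19)) = -3586226 + 14*(436 + 5*(-23 - 8*(-19))) = -3586226 + 14*(436 + 5*(-23 + 152)) = -3586226 + 14*(436 + 5*129) = -3586226 + 14*(436 + 645) = -3586226 + 14*1081 = -3586226 + 15134 = -3571092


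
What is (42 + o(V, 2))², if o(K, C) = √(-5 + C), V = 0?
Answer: (42 + I*√3)² ≈ 1761.0 + 145.49*I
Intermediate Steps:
(42 + o(V, 2))² = (42 + √(-5 + 2))² = (42 + √(-3))² = (42 + I*√3)²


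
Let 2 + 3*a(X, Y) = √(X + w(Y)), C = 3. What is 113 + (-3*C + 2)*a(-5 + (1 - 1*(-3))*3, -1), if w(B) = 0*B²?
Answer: 353/3 - 7*√7/3 ≈ 111.49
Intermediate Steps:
w(B) = 0
a(X, Y) = -⅔ + √X/3 (a(X, Y) = -⅔ + √(X + 0)/3 = -⅔ + √X/3)
113 + (-3*C + 2)*a(-5 + (1 - 1*(-3))*3, -1) = 113 + (-3*3 + 2)*(-⅔ + √(-5 + (1 - 1*(-3))*3)/3) = 113 + (-9 + 2)*(-⅔ + √(-5 + (1 + 3)*3)/3) = 113 - 7*(-⅔ + √(-5 + 4*3)/3) = 113 - 7*(-⅔ + √(-5 + 12)/3) = 113 - 7*(-⅔ + √7/3) = 113 + (14/3 - 7*√7/3) = 353/3 - 7*√7/3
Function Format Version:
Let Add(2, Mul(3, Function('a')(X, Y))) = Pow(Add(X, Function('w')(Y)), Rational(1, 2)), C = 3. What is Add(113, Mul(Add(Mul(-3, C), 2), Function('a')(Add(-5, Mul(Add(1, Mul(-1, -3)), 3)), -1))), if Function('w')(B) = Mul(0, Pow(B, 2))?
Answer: Add(Rational(353, 3), Mul(Rational(-7, 3), Pow(7, Rational(1, 2)))) ≈ 111.49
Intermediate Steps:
Function('w')(B) = 0
Function('a')(X, Y) = Add(Rational(-2, 3), Mul(Rational(1, 3), Pow(X, Rational(1, 2)))) (Function('a')(X, Y) = Add(Rational(-2, 3), Mul(Rational(1, 3), Pow(Add(X, 0), Rational(1, 2)))) = Add(Rational(-2, 3), Mul(Rational(1, 3), Pow(X, Rational(1, 2)))))
Add(113, Mul(Add(Mul(-3, C), 2), Function('a')(Add(-5, Mul(Add(1, Mul(-1, -3)), 3)), -1))) = Add(113, Mul(Add(Mul(-3, 3), 2), Add(Rational(-2, 3), Mul(Rational(1, 3), Pow(Add(-5, Mul(Add(1, Mul(-1, -3)), 3)), Rational(1, 2)))))) = Add(113, Mul(Add(-9, 2), Add(Rational(-2, 3), Mul(Rational(1, 3), Pow(Add(-5, Mul(Add(1, 3), 3)), Rational(1, 2)))))) = Add(113, Mul(-7, Add(Rational(-2, 3), Mul(Rational(1, 3), Pow(Add(-5, Mul(4, 3)), Rational(1, 2)))))) = Add(113, Mul(-7, Add(Rational(-2, 3), Mul(Rational(1, 3), Pow(Add(-5, 12), Rational(1, 2)))))) = Add(113, Mul(-7, Add(Rational(-2, 3), Mul(Rational(1, 3), Pow(7, Rational(1, 2)))))) = Add(113, Add(Rational(14, 3), Mul(Rational(-7, 3), Pow(7, Rational(1, 2))))) = Add(Rational(353, 3), Mul(Rational(-7, 3), Pow(7, Rational(1, 2))))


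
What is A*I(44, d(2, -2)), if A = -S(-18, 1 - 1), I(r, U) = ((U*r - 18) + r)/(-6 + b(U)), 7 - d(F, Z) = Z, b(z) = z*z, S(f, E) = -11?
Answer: 4642/75 ≈ 61.893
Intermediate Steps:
b(z) = z²
d(F, Z) = 7 - Z
I(r, U) = (-18 + r + U*r)/(-6 + U²) (I(r, U) = ((U*r - 18) + r)/(-6 + U²) = ((-18 + U*r) + r)/(-6 + U²) = (-18 + r + U*r)/(-6 + U²))
A = 11 (A = -1*(-11) = 11)
A*I(44, d(2, -2)) = 11*((-18 + 44 + (7 - 1*(-2))*44)/(-6 + (7 - 1*(-2))²)) = 11*((-18 + 44 + (7 + 2)*44)/(-6 + (7 + 2)²)) = 11*((-18 + 44 + 9*44)/(-6 + 9²)) = 11*((-18 + 44 + 396)/(-6 + 81)) = 11*(422/75) = 4642/75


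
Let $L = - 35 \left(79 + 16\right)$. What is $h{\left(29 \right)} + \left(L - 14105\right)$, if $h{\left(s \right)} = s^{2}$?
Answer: $-16589$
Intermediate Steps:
$L = -3325$ ($L = \left(-35\right) 95 = -3325$)
$h{\left(29 \right)} + \left(L - 14105\right) = 29^{2} - 17430 = 841 - 17430 = -16589$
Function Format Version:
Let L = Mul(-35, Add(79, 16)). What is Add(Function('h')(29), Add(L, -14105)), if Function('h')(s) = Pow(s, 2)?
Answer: -16589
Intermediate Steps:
L = -3325 (L = Mul(-35, 95) = -3325)
Add(Function('h')(29), Add(L, -14105)) = Add(Pow(29, 2), Add(-3325, -14105)) = Add(841, -17430) = -16589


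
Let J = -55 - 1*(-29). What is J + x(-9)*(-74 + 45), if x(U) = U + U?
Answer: 496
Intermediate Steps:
J = -26 (J = -55 + 29 = -26)
x(U) = 2*U
J + x(-9)*(-74 + 45) = -26 + (2*(-9))*(-74 + 45) = -26 - 18*(-29) = -26 + 522 = 496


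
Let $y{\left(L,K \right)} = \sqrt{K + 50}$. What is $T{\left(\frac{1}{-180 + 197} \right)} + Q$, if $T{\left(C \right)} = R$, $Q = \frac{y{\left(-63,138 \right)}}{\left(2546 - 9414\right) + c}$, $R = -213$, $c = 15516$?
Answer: $-213 + \frac{\sqrt{47}}{4324} \approx -213.0$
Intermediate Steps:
$y{\left(L,K \right)} = \sqrt{50 + K}$
$Q = \frac{\sqrt{47}}{4324}$ ($Q = \frac{\sqrt{50 + 138}}{\left(2546 - 9414\right) + 15516} = \frac{\sqrt{188}}{-6868 + 15516} = \frac{2 \sqrt{47}}{8648} = 2 \sqrt{47} \cdot \frac{1}{8648} = \frac{\sqrt{47}}{4324} \approx 0.0015855$)
$T{\left(C \right)} = -213$
$T{\left(\frac{1}{-180 + 197} \right)} + Q = -213 + \frac{\sqrt{47}}{4324}$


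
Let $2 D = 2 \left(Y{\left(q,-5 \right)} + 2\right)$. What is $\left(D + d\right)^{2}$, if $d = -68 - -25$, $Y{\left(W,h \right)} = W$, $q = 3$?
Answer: $1444$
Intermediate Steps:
$d = -43$ ($d = -68 + 25 = -43$)
$D = 5$ ($D = \frac{2 \left(3 + 2\right)}{2} = \frac{2 \cdot 5}{2} = \frac{1}{2} \cdot 10 = 5$)
$\left(D + d\right)^{2} = \left(5 - 43\right)^{2} = \left(-38\right)^{2} = 1444$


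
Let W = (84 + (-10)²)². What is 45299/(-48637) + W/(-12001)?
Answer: -2190287571/583692637 ≈ -3.7525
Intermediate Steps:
W = 33856 (W = (84 + 100)² = 184² = 33856)
45299/(-48637) + W/(-12001) = 45299/(-48637) + 33856/(-12001) = 45299*(-1/48637) + 33856*(-1/12001) = -45299/48637 - 33856/12001 = -2190287571/583692637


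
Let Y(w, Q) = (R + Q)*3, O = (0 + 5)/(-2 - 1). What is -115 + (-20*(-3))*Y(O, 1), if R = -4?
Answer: -655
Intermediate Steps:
O = -5/3 (O = 5/(-3) = 5*(-⅓) = -5/3 ≈ -1.6667)
Y(w, Q) = -12 + 3*Q (Y(w, Q) = (-4 + Q)*3 = -12 + 3*Q)
-115 + (-20*(-3))*Y(O, 1) = -115 + (-20*(-3))*(-12 + 3*1) = -115 + 60*(-12 + 3) = -115 + 60*(-9) = -115 - 540 = -655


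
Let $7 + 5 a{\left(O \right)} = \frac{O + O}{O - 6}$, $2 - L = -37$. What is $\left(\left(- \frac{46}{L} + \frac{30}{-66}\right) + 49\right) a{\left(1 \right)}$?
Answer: $- \frac{150368}{2145} \approx -70.102$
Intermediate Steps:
$L = 39$ ($L = 2 - -37 = 2 + 37 = 39$)
$a{\left(O \right)} = - \frac{7}{5} + \frac{2 O}{5 \left(-6 + O\right)}$ ($a{\left(O \right)} = - \frac{7}{5} + \frac{\left(O + O\right) \frac{1}{O - 6}}{5} = - \frac{7}{5} + \frac{2 O \frac{1}{-6 + O}}{5} = - \frac{7}{5} + \frac{2 O}{5 \left(-6 + O\right)}$)
$\left(\left(- \frac{46}{L} + \frac{30}{-66}\right) + 49\right) a{\left(1 \right)} = \left(\left(- \frac{46}{39} + \frac{30}{-66}\right) + 49\right) \frac{\frac{42}{5} - 1}{-6 + 1} = \left(\left(\left(-46\right) \frac{1}{39} + 30 \left(- \frac{1}{66}\right)\right) + 49\right) \frac{\frac{42}{5} - 1}{-5} = \left(\left(- \frac{46}{39} - \frac{5}{11}\right) + 49\right) \left(\left(- \frac{1}{5}\right) \frac{37}{5}\right) = \left(- \frac{701}{429} + 49\right) \left(- \frac{37}{25}\right) = \frac{20320}{429} \left(- \frac{37}{25}\right) = - \frac{150368}{2145}$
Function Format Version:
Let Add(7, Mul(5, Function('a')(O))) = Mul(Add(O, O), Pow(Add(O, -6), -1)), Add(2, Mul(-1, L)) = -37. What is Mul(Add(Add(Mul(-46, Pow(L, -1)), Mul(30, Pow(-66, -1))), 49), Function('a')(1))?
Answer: Rational(-150368, 2145) ≈ -70.102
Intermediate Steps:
L = 39 (L = Add(2, Mul(-1, -37)) = Add(2, 37) = 39)
Function('a')(O) = Add(Rational(-7, 5), Mul(Rational(2, 5), O, Pow(Add(-6, O), -1))) (Function('a')(O) = Add(Rational(-7, 5), Mul(Rational(1, 5), Mul(Add(O, O), Pow(Add(O, -6), -1)))) = Add(Rational(-7, 5), Mul(Rational(1, 5), Mul(Mul(2, O), Pow(Add(-6, O), -1)))) = Add(Rational(-7, 5), Mul(Rational(1, 5), Mul(2, O, Pow(Add(-6, O), -1)))) = Add(Rational(-7, 5), Mul(Rational(2, 5), O, Pow(Add(-6, O), -1))))
Mul(Add(Add(Mul(-46, Pow(L, -1)), Mul(30, Pow(-66, -1))), 49), Function('a')(1)) = Mul(Add(Add(Mul(-46, Pow(39, -1)), Mul(30, Pow(-66, -1))), 49), Mul(Pow(Add(-6, 1), -1), Add(Rational(42, 5), Mul(-1, 1)))) = Mul(Add(Add(Mul(-46, Rational(1, 39)), Mul(30, Rational(-1, 66))), 49), Mul(Pow(-5, -1), Add(Rational(42, 5), -1))) = Mul(Add(Add(Rational(-46, 39), Rational(-5, 11)), 49), Mul(Rational(-1, 5), Rational(37, 5))) = Mul(Add(Rational(-701, 429), 49), Rational(-37, 25)) = Mul(Rational(20320, 429), Rational(-37, 25)) = Rational(-150368, 2145)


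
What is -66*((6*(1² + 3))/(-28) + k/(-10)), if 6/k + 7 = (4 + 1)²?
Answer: 2057/35 ≈ 58.771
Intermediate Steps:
k = ⅓ (k = 6/(-7 + (4 + 1)²) = 6/(-7 + 5²) = 6/(-7 + 25) = 6/18 = 6*(1/18) = ⅓ ≈ 0.33333)
-66*((6*(1² + 3))/(-28) + k/(-10)) = -66*((6*(1² + 3))/(-28) + (⅓)/(-10)) = -66*((6*(1 + 3))*(-1/28) + (⅓)*(-⅒)) = -66*((6*4)*(-1/28) - 1/30) = -66*(24*(-1/28) - 1/30) = -66*(-6/7 - 1/30) = -66*(-187/210) = 2057/35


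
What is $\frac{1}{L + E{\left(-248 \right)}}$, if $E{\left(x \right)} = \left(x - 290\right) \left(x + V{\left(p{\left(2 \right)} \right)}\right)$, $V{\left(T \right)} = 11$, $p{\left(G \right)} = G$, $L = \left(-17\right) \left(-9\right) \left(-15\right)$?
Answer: $\frac{1}{125211} \approx 7.9865 \cdot 10^{-6}$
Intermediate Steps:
$L = -2295$ ($L = 153 \left(-15\right) = -2295$)
$E{\left(x \right)} = \left(-290 + x\right) \left(11 + x\right)$ ($E{\left(x \right)} = \left(x - 290\right) \left(x + 11\right) = \left(-290 + x\right) \left(11 + x\right)$)
$\frac{1}{L + E{\left(-248 \right)}} = \frac{1}{-2295 - \left(-66002 - 61504\right)} = \frac{1}{-2295 + \left(-3190 + 61504 + 69192\right)} = \frac{1}{-2295 + 127506} = \frac{1}{125211}$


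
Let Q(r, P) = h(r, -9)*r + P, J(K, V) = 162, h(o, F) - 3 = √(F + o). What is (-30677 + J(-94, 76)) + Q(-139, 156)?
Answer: -30776 - 278*I*√37 ≈ -30776.0 - 1691.0*I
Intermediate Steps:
h(o, F) = 3 + √(F + o)
Q(r, P) = P + r*(3 + √(-9 + r)) (Q(r, P) = (3 + √(-9 + r))*r + P = r*(3 + √(-9 + r)) + P = P + r*(3 + √(-9 + r)))
(-30677 + J(-94, 76)) + Q(-139, 156) = (-30677 + 162) + (156 - 139*(3 + √(-9 - 139))) = -30515 + (156 - 139*(3 + √(-148))) = -30515 + (156 - 139*(3 + 2*I*√37)) = -30515 + (156 + (-417 - 278*I*√37)) = -30515 + (-261 - 278*I*√37) = -30776 - 278*I*√37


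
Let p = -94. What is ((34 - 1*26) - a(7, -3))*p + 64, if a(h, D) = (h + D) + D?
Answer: -594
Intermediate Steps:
a(h, D) = h + 2*D (a(h, D) = (D + h) + D = h + 2*D)
((34 - 1*26) - a(7, -3))*p + 64 = ((34 - 1*26) - (7 + 2*(-3)))*(-94) + 64 = ((34 - 26) - (7 - 6))*(-94) + 64 = (8 - 1*1)*(-94) + 64 = (8 - 1)*(-94) + 64 = 7*(-94) + 64 = -658 + 64 = -594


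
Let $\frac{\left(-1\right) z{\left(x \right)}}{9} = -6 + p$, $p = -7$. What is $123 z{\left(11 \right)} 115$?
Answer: $1654965$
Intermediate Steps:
$z{\left(x \right)} = 117$ ($z{\left(x \right)} = - 9 \left(-6 - 7\right) = \left(-9\right) \left(-13\right) = 117$)
$123 z{\left(11 \right)} 115 = 123 \cdot 117 \cdot 115 = 14391 \cdot 115 = 1654965$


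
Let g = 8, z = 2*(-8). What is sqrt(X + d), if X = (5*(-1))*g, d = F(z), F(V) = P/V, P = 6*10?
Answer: 5*I*sqrt(7)/2 ≈ 6.6144*I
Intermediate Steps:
P = 60
z = -16
F(V) = 60/V
d = -15/4 (d = 60/(-16) = 60*(-1/16) = -15/4 ≈ -3.7500)
X = -40 (X = (5*(-1))*8 = -5*8 = -40)
sqrt(X + d) = sqrt(-40 - 15/4) = sqrt(-175/4) = 5*I*sqrt(7)/2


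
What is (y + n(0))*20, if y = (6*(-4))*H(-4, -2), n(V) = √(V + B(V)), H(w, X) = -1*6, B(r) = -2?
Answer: 2880 + 20*I*√2 ≈ 2880.0 + 28.284*I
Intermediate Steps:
H(w, X) = -6
n(V) = √(-2 + V) (n(V) = √(V - 2) = √(-2 + V))
y = 144 (y = (6*(-4))*(-6) = -24*(-6) = 144)
(y + n(0))*20 = (144 + √(-2 + 0))*20 = (144 + √(-2))*20 = (144 + I*√2)*20 = 2880 + 20*I*√2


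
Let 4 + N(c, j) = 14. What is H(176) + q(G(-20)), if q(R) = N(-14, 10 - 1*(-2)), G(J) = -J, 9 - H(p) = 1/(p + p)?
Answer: 6687/352 ≈ 18.997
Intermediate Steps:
H(p) = 9 - 1/(2*p) (H(p) = 9 - 1/(p + p) = 9 - 1/(2*p))
N(c, j) = 10 (N(c, j) = -4 + 14 = 10)
q(R) = 10
H(176) + q(G(-20)) = (9 - ½/176) + 10 = (9 - ½*1/176) + 10 = (9 - 1/352) + 10 = 3167/352 + 10 = 6687/352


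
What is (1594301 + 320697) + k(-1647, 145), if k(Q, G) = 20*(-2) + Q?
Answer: 1913311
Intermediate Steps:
k(Q, G) = -40 + Q
(1594301 + 320697) + k(-1647, 145) = (1594301 + 320697) + (-40 - 1647) = 1914998 - 1687 = 1913311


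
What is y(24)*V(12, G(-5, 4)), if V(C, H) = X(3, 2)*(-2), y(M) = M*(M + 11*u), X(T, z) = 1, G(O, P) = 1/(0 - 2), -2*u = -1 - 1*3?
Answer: -2208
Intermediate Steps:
u = 2 (u = -(-1 - 1*3)/2 = -(-1 - 3)/2 = -1/2*(-4) = 2)
G(O, P) = -1/2 (G(O, P) = 1/(-2) = -1/2)
y(M) = M*(22 + M) (y(M) = M*(M + 11*2) = M*(M + 22) = M*(22 + M))
V(C, H) = -2 (V(C, H) = 1*(-2) = -2)
y(24)*V(12, G(-5, 4)) = (24*(22 + 24))*(-2) = (24*46)*(-2) = 1104*(-2) = -2208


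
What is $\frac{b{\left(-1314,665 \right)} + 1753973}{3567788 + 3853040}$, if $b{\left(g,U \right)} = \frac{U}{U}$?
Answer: $\frac{876987}{3710414} \approx 0.23636$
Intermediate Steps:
$b{\left(g,U \right)} = 1$
$\frac{b{\left(-1314,665 \right)} + 1753973}{3567788 + 3853040} = \frac{1 + 1753973}{3567788 + 3853040} = \frac{1753974}{7420828} = 1753974 \cdot \frac{1}{7420828} = \frac{876987}{3710414}$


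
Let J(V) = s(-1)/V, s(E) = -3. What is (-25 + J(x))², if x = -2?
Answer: 2209/4 ≈ 552.25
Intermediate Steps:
J(V) = -3/V
(-25 + J(x))² = (-25 - 3/(-2))² = (-25 - 3*(-½))² = (-25 + 3/2)² = (-47/2)² = 2209/4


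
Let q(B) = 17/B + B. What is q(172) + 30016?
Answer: 5192353/172 ≈ 30188.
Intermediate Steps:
q(B) = B + 17/B
q(172) + 30016 = (172 + 17/172) + 30016 = 29601/172 + 30016 = 5192353/172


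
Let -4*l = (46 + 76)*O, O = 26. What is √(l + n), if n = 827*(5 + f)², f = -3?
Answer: √2515 ≈ 50.150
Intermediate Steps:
l = -793 (l = -(46 + 76)*26/4 = -61*26/2 = -¼*3172 = -793)
n = 3308 (n = 827*(5 - 3)² = 827*2² = 827*4 = 3308)
√(l + n) = √(-793 + 3308) = √2515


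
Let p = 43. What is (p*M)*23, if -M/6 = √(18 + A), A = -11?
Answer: -5934*√7 ≈ -15700.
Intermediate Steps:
M = -6*√7 (M = -6*√(18 - 11) = -6*√7 ≈ -15.875)
(p*M)*23 = (43*(-6*√7))*23 = -258*√7*23 = -5934*√7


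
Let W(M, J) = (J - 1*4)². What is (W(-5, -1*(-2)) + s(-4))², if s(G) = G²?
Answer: 400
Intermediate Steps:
W(M, J) = (-4 + J)² (W(M, J) = (J - 4)² = (-4 + J)²)
(W(-5, -1*(-2)) + s(-4))² = ((-4 - 1*(-2))² + (-4)²)² = ((-4 + 2)² + 16)² = ((-2)² + 16)² = (4 + 16)² = 20² = 400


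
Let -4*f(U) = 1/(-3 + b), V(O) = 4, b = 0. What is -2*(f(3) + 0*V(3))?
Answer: -1/6 ≈ -0.16667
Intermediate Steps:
f(U) = 1/12 (f(U) = -1/(4*(-3 + 0)) = -1/4/(-3) = -1/4*(-1/3) = 1/12)
-2*(f(3) + 0*V(3)) = -2*(1/12 + 0*4) = -2*(1/12 + 0) = -2*1/12 = -1/6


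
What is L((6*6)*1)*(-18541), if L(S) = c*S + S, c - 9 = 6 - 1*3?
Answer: -8677188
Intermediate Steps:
c = 12 (c = 9 + (6 - 1*3) = 9 + (6 - 3) = 9 + 3 = 12)
L(S) = 13*S (L(S) = 12*S + S = 13*S)
L((6*6)*1)*(-18541) = (13*((6*6)*1))*(-18541) = (13*(36*1))*(-18541) = (13*36)*(-18541) = 468*(-18541) = -8677188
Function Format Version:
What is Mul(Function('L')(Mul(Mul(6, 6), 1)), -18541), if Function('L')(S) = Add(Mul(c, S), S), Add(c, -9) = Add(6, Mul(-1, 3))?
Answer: -8677188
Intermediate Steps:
c = 12 (c = Add(9, Add(6, Mul(-1, 3))) = Add(9, Add(6, -3)) = Add(9, 3) = 12)
Function('L')(S) = Mul(13, S) (Function('L')(S) = Add(Mul(12, S), S) = Mul(13, S))
Mul(Function('L')(Mul(Mul(6, 6), 1)), -18541) = Mul(Mul(13, Mul(Mul(6, 6), 1)), -18541) = Mul(Mul(13, Mul(36, 1)), -18541) = Mul(Mul(13, 36), -18541) = Mul(468, -18541) = -8677188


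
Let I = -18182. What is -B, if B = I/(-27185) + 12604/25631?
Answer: -808662582/696778735 ≈ -1.1606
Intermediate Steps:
B = 808662582/696778735 (B = -18182/(-27185) + 12604/25631 = -18182*(-1/27185) + 12604*(1/25631) = 18182/27185 + 12604/25631 = 808662582/696778735 ≈ 1.1606)
-B = -1*808662582/696778735 = -808662582/696778735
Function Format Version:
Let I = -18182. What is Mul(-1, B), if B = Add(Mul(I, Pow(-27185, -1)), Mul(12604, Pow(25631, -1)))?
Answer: Rational(-808662582, 696778735) ≈ -1.1606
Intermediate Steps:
B = Rational(808662582, 696778735) (B = Add(Mul(-18182, Pow(-27185, -1)), Mul(12604, Pow(25631, -1))) = Add(Mul(-18182, Rational(-1, 27185)), Mul(12604, Rational(1, 25631))) = Add(Rational(18182, 27185), Rational(12604, 25631)) = Rational(808662582, 696778735) ≈ 1.1606)
Mul(-1, B) = Mul(-1, Rational(808662582, 696778735)) = Rational(-808662582, 696778735)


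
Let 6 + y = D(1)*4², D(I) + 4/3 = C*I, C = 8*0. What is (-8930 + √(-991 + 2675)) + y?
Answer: -26872/3 + 2*√421 ≈ -8916.3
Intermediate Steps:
C = 0
D(I) = -4/3 (D(I) = -4/3 + 0*I = -4/3 + 0 = -4/3)
y = -82/3 (y = -6 - 4/3*4² = -6 - 4/3*16 = -6 - 64/3 = -82/3 ≈ -27.333)
(-8930 + √(-991 + 2675)) + y = (-8930 + √(-991 + 2675)) - 82/3 = (-8930 + √1684) - 82/3 = (-8930 + 2*√421) - 82/3 = -26872/3 + 2*√421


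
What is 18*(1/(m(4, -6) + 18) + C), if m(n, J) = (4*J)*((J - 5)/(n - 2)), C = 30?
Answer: 13503/25 ≈ 540.12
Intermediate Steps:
m(n, J) = 4*J*(-5 + J)/(-2 + n) (m(n, J) = (4*J)*((-5 + J)/(-2 + n)) = 4*J*(-5 + J)/(-2 + n))
18*(1/(m(4, -6) + 18) + C) = 18*(1/(4*(-6)*(-5 - 6)/(-2 + 4) + 18) + 30) = 18*(1/(4*(-6)*(-11)/2 + 18) + 30) = 18*(1/(4*(-6)*(½)*(-11) + 18) + 30) = 18*(1/(132 + 18) + 30) = 18*(1/150 + 30) = 18*(4501/150) = 13503/25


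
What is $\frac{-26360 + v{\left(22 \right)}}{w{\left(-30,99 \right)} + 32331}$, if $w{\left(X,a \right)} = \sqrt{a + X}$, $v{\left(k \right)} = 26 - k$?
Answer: $- \frac{71009653}{87107791} + \frac{6589 \sqrt{69}}{261323373} \approx -0.81498$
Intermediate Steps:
$w{\left(X,a \right)} = \sqrt{X + a}$
$\frac{-26360 + v{\left(22 \right)}}{w{\left(-30,99 \right)} + 32331} = \frac{-26360 + \left(26 - 22\right)}{\sqrt{-30 + 99} + 32331} = \frac{-26360 + \left(26 - 22\right)}{\sqrt{69} + 32331} = \frac{-26360 + 4}{32331 + \sqrt{69}} = - \frac{26356}{32331 + \sqrt{69}}$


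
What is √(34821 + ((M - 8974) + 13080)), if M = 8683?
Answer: 69*√10 ≈ 218.20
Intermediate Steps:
√(34821 + ((M - 8974) + 13080)) = √(34821 + ((8683 - 8974) + 13080)) = √(34821 + (-291 + 13080)) = √(34821 + 12789) = √47610 = 69*√10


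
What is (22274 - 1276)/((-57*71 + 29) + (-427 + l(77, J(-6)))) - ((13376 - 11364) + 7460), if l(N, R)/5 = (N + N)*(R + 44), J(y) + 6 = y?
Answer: -191266042/20195 ≈ -9471.0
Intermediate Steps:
J(y) = -6 + y
l(N, R) = 10*N*(44 + R) (l(N, R) = 5*((N + N)*(R + 44)) = 5*((2*N)*(44 + R)) = 5*(2*N*(44 + R)) = 10*N*(44 + R))
(22274 - 1276)/((-57*71 + 29) + (-427 + l(77, J(-6)))) - ((13376 - 11364) + 7460) = (22274 - 1276)/((-57*71 + 29) + (-427 + 10*77*(44 + (-6 - 6)))) - ((13376 - 11364) + 7460) = 20998/((-4047 + 29) + (-427 + 10*77*(44 - 12))) - (2012 + 7460) = 20998/(-4018 + (-427 + 10*77*32)) - 1*9472 = 20998/(-4018 + (-427 + 24640)) - 9472 = 20998/(-4018 + 24213) - 9472 = 20998/20195 - 9472 = -191266042/20195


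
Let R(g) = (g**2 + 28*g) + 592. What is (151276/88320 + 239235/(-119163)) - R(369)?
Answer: -5608679995387/38132160 ≈ -1.4709e+5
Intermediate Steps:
R(g) = 592 + g**2 + 28*g
(151276/88320 + 239235/(-119163)) - R(369) = (151276/88320 + 239235/(-119163)) - (592 + 369**2 + 28*369) = (151276*(1/88320) + 239235*(-1/119163)) - (592 + 136161 + 10332) = (37819/22080 - 79745/39721) - 1*147085 = -11241787/38132160 - 147085 = -5608679995387/38132160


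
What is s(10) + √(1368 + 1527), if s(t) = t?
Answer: 10 + √2895 ≈ 63.805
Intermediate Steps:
s(10) + √(1368 + 1527) = 10 + √(1368 + 1527) = 10 + √2895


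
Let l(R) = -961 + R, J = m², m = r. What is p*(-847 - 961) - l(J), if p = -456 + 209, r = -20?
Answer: 447137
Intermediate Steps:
m = -20
p = -247
J = 400 (J = (-20)² = 400)
p*(-847 - 961) - l(J) = -247*(-847 - 961) - (-961 + 400) = -247*(-1808) - 1*(-561) = 446576 + 561 = 447137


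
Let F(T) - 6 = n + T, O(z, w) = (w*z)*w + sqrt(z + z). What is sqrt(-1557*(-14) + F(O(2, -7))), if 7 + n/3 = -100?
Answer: sqrt(21583) ≈ 146.91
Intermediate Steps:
n = -321 (n = -21 + 3*(-100) = -21 - 300 = -321)
O(z, w) = z*w**2 + sqrt(2)*sqrt(z) (O(z, w) = z*w**2 + sqrt(2*z) = z*w**2 + sqrt(2)*sqrt(z))
F(T) = -315 + T (F(T) = 6 + (-321 + T) = -315 + T)
sqrt(-1557*(-14) + F(O(2, -7))) = sqrt(-1557*(-14) + (-315 + (2*(-7)**2 + sqrt(2)*sqrt(2)))) = sqrt(21798 + (-315 + (2*49 + 2))) = sqrt(21798 + (-315 + (98 + 2))) = sqrt(21798 + (-315 + 100)) = sqrt(21798 - 215) = sqrt(21583)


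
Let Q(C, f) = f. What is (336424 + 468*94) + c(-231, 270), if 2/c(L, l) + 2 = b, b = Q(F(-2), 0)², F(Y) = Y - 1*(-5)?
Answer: 380415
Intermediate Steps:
F(Y) = 5 + Y (F(Y) = Y + 5 = 5 + Y)
b = 0 (b = 0² = 0)
c(L, l) = -1 (c(L, l) = 2/(-2 + 0) = 2/(-2) = 2*(-½) = -1)
(336424 + 468*94) + c(-231, 270) = (336424 + 468*94) - 1 = (336424 + 43992) - 1 = 380416 - 1 = 380415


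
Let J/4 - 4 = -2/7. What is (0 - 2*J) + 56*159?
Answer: 62120/7 ≈ 8874.3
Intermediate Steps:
J = 104/7 (J = 16 + 4*(-2/7) = 16 - 8/7 = 104/7 ≈ 14.857)
(0 - 2*J) + 56*159 = (0 - 2*104/7) + 56*159 = (0 - 208/7) + 8904 = -208/7 + 8904 = 62120/7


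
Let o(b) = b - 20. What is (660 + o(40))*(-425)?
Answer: -289000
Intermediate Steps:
o(b) = -20 + b
(660 + o(40))*(-425) = (660 + (-20 + 40))*(-425) = (660 + 20)*(-425) = 680*(-425) = -289000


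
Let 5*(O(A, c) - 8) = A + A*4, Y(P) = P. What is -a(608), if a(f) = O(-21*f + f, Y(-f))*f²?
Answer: 4492156928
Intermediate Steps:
O(A, c) = 8 + A (O(A, c) = 8 + (A + A*4)/5 = 8 + (A + 4*A)/5 = 8 + (5*A)/5 = 8 + A)
a(f) = f²*(8 - 20*f) (a(f) = (8 + (-21*f + f))*f² = (8 - 20*f)*f² = f²*(8 - 20*f))
-a(608) = -608²*(8 - 20*608) = -369664*(8 - 12160) = -369664*(-12152) = -1*(-4492156928) = 4492156928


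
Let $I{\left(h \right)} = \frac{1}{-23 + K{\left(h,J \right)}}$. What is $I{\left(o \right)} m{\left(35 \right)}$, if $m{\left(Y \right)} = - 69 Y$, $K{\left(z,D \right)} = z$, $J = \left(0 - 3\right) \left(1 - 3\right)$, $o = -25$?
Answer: $\frac{805}{16} \approx 50.313$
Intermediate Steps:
$J = 6$ ($J = \left(-3\right) \left(-2\right) = 6$)
$I{\left(h \right)} = \frac{1}{-23 + h}$
$I{\left(o \right)} m{\left(35 \right)} = \frac{\left(-69\right) 35}{-23 - 25} = \frac{1}{-48} \left(-2415\right) = \left(- \frac{1}{48}\right) \left(-2415\right) = \frac{805}{16}$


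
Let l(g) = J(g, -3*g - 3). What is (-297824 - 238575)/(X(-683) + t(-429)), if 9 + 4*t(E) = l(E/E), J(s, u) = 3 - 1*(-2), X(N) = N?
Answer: 536399/684 ≈ 784.21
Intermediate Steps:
J(s, u) = 5 (J(s, u) = 3 + 2 = 5)
l(g) = 5
t(E) = -1 (t(E) = -9/4 + (¼)*5 = -9/4 + 5/4 = -1)
(-297824 - 238575)/(X(-683) + t(-429)) = (-297824 - 238575)/(-683 - 1) = -536399/(-684) = -536399*(-1/684) = 536399/684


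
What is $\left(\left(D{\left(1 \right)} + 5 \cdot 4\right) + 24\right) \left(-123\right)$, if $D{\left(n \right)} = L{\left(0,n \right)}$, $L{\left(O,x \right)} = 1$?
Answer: $-5535$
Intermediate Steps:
$D{\left(n \right)} = 1$
$\left(\left(D{\left(1 \right)} + 5 \cdot 4\right) + 24\right) \left(-123\right) = \left(\left(1 + 5 \cdot 4\right) + 24\right) \left(-123\right) = \left(\left(1 + 20\right) + 24\right) \left(-123\right) = \left(21 + 24\right) \left(-123\right) = 45 \left(-123\right) = -5535$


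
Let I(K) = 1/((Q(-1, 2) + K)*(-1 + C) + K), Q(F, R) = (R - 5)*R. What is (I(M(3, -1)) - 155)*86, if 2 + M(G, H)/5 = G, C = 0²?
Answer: -39947/3 ≈ -13316.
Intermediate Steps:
C = 0
M(G, H) = -10 + 5*G
Q(F, R) = R*(-5 + R) (Q(F, R) = (-5 + R)*R = R*(-5 + R))
I(K) = ⅙ (I(K) = 1/((2*(-5 + 2) + K)*(-1 + 0) + K) = 1/((2*(-3) + K)*(-1) + K) = 1/((-6 + K)*(-1) + K) = 1/((6 - K) + K) = 1/6 = ⅙)
(I(M(3, -1)) - 155)*86 = (⅙ - 155)*86 = -929/6*86 = -39947/3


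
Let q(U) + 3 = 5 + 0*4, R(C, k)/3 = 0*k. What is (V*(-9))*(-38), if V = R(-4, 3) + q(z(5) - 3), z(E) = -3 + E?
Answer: 684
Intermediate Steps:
R(C, k) = 0 (R(C, k) = 3*(0*k) = 3*0 = 0)
q(U) = 2 (q(U) = -3 + (5 + 0*4) = -3 + (5 + 0) = -3 + 5 = 2)
V = 2 (V = 0 + 2 = 2)
(V*(-9))*(-38) = (2*(-9))*(-38) = -18*(-38) = 684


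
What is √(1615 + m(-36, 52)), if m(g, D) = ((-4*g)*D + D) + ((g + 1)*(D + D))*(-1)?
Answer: √12795 ≈ 113.11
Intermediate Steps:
m(g, D) = D - 4*D*g - 2*D*(1 + g) (m(g, D) = (-4*D*g + D) + ((1 + g)*(2*D))*(-1) = (D - 4*D*g) + (2*D*(1 + g))*(-1) = (D - 4*D*g) - 2*D*(1 + g) = D - 4*D*g - 2*D*(1 + g))
√(1615 + m(-36, 52)) = √(1615 - 1*52*(1 + 6*(-36))) = √(1615 - 1*52*(1 - 216)) = √(1615 - 1*52*(-215)) = √(1615 + 11180) = √12795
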